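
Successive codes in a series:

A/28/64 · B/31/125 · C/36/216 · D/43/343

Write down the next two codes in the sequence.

Letter: letters move forward 1 place in the alphabet, so A, B, C, D → E → F.
Second component goes 28, 31, 36, 43 → 52 → 63 (differences are 3, 5, 7, … (increasing by 2 each time)).
Third component: perfect cubes: 4³, 5³, 6³, …, so 64, 125, 216, 343 → 512 → 729.
Putting the parts together: E/52/512 and then F/63/729.

E/52/512, F/63/729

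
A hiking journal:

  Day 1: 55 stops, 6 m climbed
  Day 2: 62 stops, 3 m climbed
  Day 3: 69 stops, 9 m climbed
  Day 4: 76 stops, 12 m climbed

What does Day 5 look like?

Stops: 55, 62, 69, 76 → 83 (+7 each step).
M climbed goes 6, 3, 9, 12 → 21 (each term is the sum of the two before it).
Combining the parts gives 83 stops, 21 m climbed.

83 stops, 21 m climbed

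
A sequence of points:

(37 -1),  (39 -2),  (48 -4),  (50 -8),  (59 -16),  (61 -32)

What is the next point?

First component: 37, 39, 48, 50, 59, 61 → 70 (alternating steps +2, +9, +2, +9, …).
Second component goes -1, -2, -4, -8, -16, -32 → -64 (×2 each step).
Combining the parts gives (70 -64).

(70 -64)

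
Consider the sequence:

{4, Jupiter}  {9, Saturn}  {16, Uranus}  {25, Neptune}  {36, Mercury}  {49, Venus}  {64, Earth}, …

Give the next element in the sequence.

First component: perfect squares: 2², 3², 4², …; 4, 9, 16, 25, 36, 49, 64 → 81.
Planet goes Jupiter, Saturn, Uranus, Neptune, Mercury, Venus, Earth → Mars (runs through the planets Mercury→Neptune).
Combining the parts gives {81, Mars}.

{81, Mars}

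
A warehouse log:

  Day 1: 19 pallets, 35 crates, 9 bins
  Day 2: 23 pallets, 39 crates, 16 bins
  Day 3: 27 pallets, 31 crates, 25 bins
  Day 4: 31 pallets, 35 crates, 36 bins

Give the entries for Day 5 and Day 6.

35 pallets, 27 crates, 49 bins; 39 pallets, 31 crates, 64 bins

For the pallets, +4 each step: 19, 23, 27, 31 → 35 → 39.
Crates: alternating steps +4, −8, +4, −8, …, so 35, 39, 31, 35 → 27 → 31.
For the bins, perfect squares: 3², 4², 5², …: 9, 16, 25, 36 → 49 → 64.
Putting the parts together: 35 pallets, 27 crates, 49 bins and then 39 pallets, 31 crates, 64 bins.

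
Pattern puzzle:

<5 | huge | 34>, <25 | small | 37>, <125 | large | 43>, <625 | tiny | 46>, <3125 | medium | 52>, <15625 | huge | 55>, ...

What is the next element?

First component: 5, 25, 125, 625, 3125, 15625 → 78125 (×5 each step).
Size goes huge, small, large, tiny, medium, huge → small (repeats huge → small → large → tiny → medium).
Third component goes 34, 37, 43, 46, 52, 55 → 61 (alternating steps +3, +6, +3, +6, …).
Putting it together: <78125 | small | 61>.

<78125 | small | 61>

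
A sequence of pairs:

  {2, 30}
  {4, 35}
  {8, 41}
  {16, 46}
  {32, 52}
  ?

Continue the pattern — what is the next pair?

First value — ×2 each step: 2, 4, 8, 16, 32 → 64.
Second value goes 30, 35, 41, 46, 52 → 57 (alternating steps +5, +6, +5, +6, …).
Putting it together: {64, 57}.

{64, 57}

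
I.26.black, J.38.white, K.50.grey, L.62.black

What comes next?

For the letter, letters move forward 1 place in the alphabet: I, J, K, L → M.
Second component: 26, 38, 50, 62 → 74 (+12 each step).
Shade: repeats black → white → grey; black, white, grey, black → white.
Combining the parts gives M.74.white.

M.74.white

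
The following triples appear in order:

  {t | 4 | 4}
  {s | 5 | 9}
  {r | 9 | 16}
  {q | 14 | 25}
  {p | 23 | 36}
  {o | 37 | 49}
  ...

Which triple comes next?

Letter goes t, s, r, q, p, o → n (letters move back 1 place in the alphabet).
Second coordinate: each term is the sum of the two before it; 4, 5, 9, 14, 23, 37 → 60.
For the third coordinate, perfect squares: 2², 3², 4², …: 4, 9, 16, 25, 36, 49 → 64.
So the next triple is {n | 60 | 64}.

{n | 60 | 64}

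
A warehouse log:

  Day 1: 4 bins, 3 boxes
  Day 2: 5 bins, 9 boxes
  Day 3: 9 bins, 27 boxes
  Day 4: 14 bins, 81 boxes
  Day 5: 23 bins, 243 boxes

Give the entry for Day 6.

Bins: each term is the sum of the two before it; 4, 5, 9, 14, 23 → 37.
Boxes: ×3 each step; 3, 9, 27, 81, 243 → 729.
So the next record is 37 bins, 729 boxes.

37 bins, 729 boxes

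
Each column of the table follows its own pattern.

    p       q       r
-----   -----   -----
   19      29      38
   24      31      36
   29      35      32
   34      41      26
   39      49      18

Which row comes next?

44  59  8

Column p — +5 each step: 19, 24, 29, 34, 39 → 44.
Column q — differences are 2, 4, 6, … (increasing by 2 each time): 29, 31, 35, 41, 49 → 59.
Column r: 38, 36, 32, 26, 18 → 8 (together with the column q always sums to 67).
Putting it together: 44  59  8.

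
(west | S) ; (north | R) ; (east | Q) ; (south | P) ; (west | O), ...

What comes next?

Direction — repeats west → north → east → south: west, north, east, south, west → north.
Letter — letters move back 1 place in the alphabet: S, R, Q, P, O → N.
So the next term is (north | N).

(north | N)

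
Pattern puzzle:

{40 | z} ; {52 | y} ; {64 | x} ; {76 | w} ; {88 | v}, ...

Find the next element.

First part: 40, 52, 64, 76, 88 → 100 (+12 each step).
Letter: z, y, x, w, v → u (letters move back 1 place in the alphabet).
Putting it together: {100 | u}.

{100 | u}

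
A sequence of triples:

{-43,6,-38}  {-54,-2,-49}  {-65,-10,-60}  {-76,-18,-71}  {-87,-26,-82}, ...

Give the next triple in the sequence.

{-98,-34,-93}

First value goes -43, -54, -65, -76, -87 → -98 (−11 each step).
For the second value, −8 each step: 6, -2, -10, -18, -26 → -34.
Third value: always 5 more than the first value; -38, -49, -60, -71, -82 → -93.
So the next triple is {-98,-34,-93}.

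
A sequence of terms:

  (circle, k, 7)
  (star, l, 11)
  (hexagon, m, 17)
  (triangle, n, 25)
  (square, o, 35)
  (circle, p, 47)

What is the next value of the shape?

star

Shape: circle, star, hexagon, triangle, square, circle → star (repeats circle → star → hexagon → triangle → square).
Letter — letters move forward 1 place in the alphabet: k, l, m, n, o, p → q.
For the third entry, differences are 4, 6, 8, … (increasing by 2 each time): 7, 11, 17, 25, 35, 47 → 61.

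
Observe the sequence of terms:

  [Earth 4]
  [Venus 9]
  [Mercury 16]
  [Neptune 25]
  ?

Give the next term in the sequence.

For the planet, runs backward through the planets Mercury→Neptune: Earth, Venus, Mercury, Neptune → Uranus.
Second entry: perfect squares: 2², 3², 4², …, so 4, 9, 16, 25 → 36.
Putting it together: [Uranus 36].

[Uranus 36]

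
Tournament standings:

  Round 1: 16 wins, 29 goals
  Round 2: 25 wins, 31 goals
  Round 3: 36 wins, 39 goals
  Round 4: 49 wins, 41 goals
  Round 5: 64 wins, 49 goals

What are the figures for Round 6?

For the wins, perfect squares: 4², 5², 6², …: 16, 25, 36, 49, 64 → 81.
Goals: 29, 31, 39, 41, 49 → 51 (alternating steps +2, +8, +2, +8, …).
Combining the parts gives 81 wins, 51 goals.

81 wins, 51 goals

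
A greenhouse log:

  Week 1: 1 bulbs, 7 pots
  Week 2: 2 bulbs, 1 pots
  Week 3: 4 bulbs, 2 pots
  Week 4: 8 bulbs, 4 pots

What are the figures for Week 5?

Bulbs: ×2 each step, so 1, 2, 4, 8 → 16.
For the pots, always the previous value of the bulbs: 7, 1, 2, 4 → 8.
So the next record is 16 bulbs, 8 pots.

16 bulbs, 8 pots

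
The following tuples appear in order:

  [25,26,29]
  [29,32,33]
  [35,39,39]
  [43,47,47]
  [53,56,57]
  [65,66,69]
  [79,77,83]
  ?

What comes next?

[95,89,99]

First entry: differences are 4, 6, 8, … (increasing by 2 each time); 25, 29, 35, 43, 53, 65, 79 → 95.
Second entry: differences are 6, 7, 8, … (increasing by 1 each time), so 26, 32, 39, 47, 56, 66, 77 → 89.
Third entry: 29, 33, 39, 47, 57, 69, 83 → 99 (always 4 more than the first entry).
Putting it together: [95,89,99].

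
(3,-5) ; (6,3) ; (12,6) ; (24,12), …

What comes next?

(48,24)

First part: ×2 each step; 3, 6, 12, 24 → 48.
Second part: always the previous value of the first part; -5, 3, 6, 12 → 24.
So the next element is (48,24).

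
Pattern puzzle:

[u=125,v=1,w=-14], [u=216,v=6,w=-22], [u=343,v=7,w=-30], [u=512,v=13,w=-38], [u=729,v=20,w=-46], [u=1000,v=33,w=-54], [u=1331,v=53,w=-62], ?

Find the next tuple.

[u=1728,v=86,w=-70]

U: perfect cubes: 5³, 6³, 7³, …; 125, 216, 343, 512, 729, 1000, 1331 → 1728.
For the v, each term is the sum of the two before it: 1, 6, 7, 13, 20, 33, 53 → 86.
W: -14, -22, -30, -38, -46, -54, -62 → -70 (−8 each step).
So the next tuple is [u=1728,v=86,w=-70].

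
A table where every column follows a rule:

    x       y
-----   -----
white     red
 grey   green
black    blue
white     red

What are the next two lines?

grey  green; black  blue

Column x — repeats white → grey → black: white, grey, black, white → grey → black.
Column y goes red, green, blue, red → green → blue (repeats red → green → blue).
Putting the parts together: grey  green and then black  blue.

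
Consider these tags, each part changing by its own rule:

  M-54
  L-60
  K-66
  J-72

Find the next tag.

For the letter, letters move back 1 place in the alphabet: M, L, K, J → I.
Second component: +6 each step; 54, 60, 66, 72 → 78.
Putting it together: I-78.

I-78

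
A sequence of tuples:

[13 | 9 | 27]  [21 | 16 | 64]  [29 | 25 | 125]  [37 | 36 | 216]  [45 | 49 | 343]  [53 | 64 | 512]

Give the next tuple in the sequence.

For the first slot, +8 each step: 13, 21, 29, 37, 45, 53 → 61.
Second slot goes 9, 16, 25, 36, 49, 64 → 81 (perfect squares: 3², 4², 5², …).
Third slot: perfect cubes: 3³, 4³, 5³, …; 27, 64, 125, 216, 343, 512 → 729.
Putting it together: [61 | 81 | 729].

[61 | 81 | 729]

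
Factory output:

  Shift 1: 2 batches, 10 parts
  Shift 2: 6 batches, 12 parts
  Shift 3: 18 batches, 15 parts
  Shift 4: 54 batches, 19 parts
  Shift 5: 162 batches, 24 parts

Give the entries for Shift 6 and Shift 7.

Batches — ×3 each step: 2, 6, 18, 54, 162 → 486 → 1458.
For the parts, differences are 2, 3, 4, … (increasing by 1 each time): 10, 12, 15, 19, 24 → 30 → 37.
Putting the parts together: 486 batches, 30 parts and then 1458 batches, 37 parts.

486 batches, 30 parts; 1458 batches, 37 parts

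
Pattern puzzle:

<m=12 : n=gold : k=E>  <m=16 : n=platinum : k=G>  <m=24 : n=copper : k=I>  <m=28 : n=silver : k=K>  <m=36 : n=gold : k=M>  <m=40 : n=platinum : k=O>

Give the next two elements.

<m=48 : n=copper : k=Q>, <m=52 : n=silver : k=S>

M goes 12, 16, 24, 28, 36, 40 → 48 → 52 (alternating steps +4, +8, +4, +8, …).
N — repeats gold → platinum → copper → silver: gold, platinum, copper, silver, gold, platinum → copper → silver.
K: letters move forward 2 places in the alphabet, so E, G, I, K, M, O → Q → S.
So the next two elements are <m=48 : n=copper : k=Q> and <m=52 : n=silver : k=S>.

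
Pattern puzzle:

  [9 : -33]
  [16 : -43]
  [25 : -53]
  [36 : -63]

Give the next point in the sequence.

First value: perfect squares: 3², 4², 5², …, so 9, 16, 25, 36 → 49.
Second value: −10 each step; -33, -43, -53, -63 → -73.
So the next point is [49 : -73].

[49 : -73]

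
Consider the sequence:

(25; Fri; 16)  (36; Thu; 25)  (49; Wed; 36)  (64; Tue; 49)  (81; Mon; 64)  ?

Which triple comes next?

(100; Sun; 81)

First part — perfect squares: 5², 6², 7², …: 25, 36, 49, 64, 81 → 100.
Day — runs backward through the weekdays Mon→Sun: Fri, Thu, Wed, Tue, Mon → Sun.
Third part — perfect squares: 4², 5², 6², …: 16, 25, 36, 49, 64 → 81.
Combining the parts gives (100; Sun; 81).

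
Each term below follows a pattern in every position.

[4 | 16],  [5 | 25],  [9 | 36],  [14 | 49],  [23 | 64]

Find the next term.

[37 | 81]

First coordinate: 4, 5, 9, 14, 23 → 37 (each term is the sum of the two before it).
For the second coordinate, perfect squares: 4², 5², 6², …: 16, 25, 36, 49, 64 → 81.
Combining the parts gives [37 | 81].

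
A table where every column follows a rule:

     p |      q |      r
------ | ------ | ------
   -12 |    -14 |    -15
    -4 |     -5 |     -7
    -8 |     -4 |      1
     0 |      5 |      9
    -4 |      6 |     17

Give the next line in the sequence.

Column p: -12, -4, -8, 0, -4 → 4 (alternating steps +8, −4, +8, −4, …).
For the column q, alternating steps +9, +1, +9, +1, …: -14, -5, -4, 5, 6 → 15.
Column r goes -15, -7, 1, 9, 17 → 25 (+8 each step).
Putting it together: 4  15  25.

4  15  25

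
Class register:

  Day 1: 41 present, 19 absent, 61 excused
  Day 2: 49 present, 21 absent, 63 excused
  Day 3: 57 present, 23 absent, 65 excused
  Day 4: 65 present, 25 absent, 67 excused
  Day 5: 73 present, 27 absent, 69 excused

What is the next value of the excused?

Excused: 61, 63, 65, 67, 69 → 71 (+2 each step).

71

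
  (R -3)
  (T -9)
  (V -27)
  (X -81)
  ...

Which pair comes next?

Letter goes R, T, V, X → Z (letters move forward 2 places in the alphabet).
Second slot: ×3 each step, so -3, -9, -27, -81 → -243.
Putting it together: (Z -243).

(Z -243)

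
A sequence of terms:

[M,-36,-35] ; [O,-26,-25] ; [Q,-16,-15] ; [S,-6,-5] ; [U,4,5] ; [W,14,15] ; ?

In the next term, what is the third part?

For the second part, +10 each step: -36, -26, -16, -6, 4, 14 → 24.
Third part goes -35, -25, -15, -5, 5, 15 → 25 (always 1 more than the second part).

25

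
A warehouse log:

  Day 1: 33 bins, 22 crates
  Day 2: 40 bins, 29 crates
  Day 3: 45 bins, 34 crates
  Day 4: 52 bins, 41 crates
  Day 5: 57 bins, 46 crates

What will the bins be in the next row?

64

Bins: 33, 40, 45, 52, 57 → 64 (alternating steps +7, +5, +7, +5, …).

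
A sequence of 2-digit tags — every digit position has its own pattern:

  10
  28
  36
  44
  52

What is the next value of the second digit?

0

Second digit: 0, 8, 6, 4, 2 → 0 (−2 each step, mod 10).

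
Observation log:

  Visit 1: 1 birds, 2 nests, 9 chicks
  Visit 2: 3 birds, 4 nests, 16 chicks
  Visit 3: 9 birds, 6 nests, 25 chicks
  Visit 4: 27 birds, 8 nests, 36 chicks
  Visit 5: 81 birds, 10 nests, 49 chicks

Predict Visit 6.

243 birds, 12 nests, 64 chicks

For the birds, ×3 each step: 1, 3, 9, 27, 81 → 243.
Nests: +2 each step, so 2, 4, 6, 8, 10 → 12.
Chicks: perfect squares: 3², 4², 5², …; 9, 16, 25, 36, 49 → 64.
Combining the parts gives 243 birds, 12 nests, 64 chicks.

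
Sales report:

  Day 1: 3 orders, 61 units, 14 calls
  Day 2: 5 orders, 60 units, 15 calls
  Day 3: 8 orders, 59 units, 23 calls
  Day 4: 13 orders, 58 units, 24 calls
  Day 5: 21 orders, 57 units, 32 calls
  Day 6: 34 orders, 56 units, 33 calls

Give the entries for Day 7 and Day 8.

Orders — each term is the sum of the two before it: 3, 5, 8, 13, 21, 34 → 55 → 89.
Units goes 61, 60, 59, 58, 57, 56 → 55 → 54 (−1 each step).
For the calls, alternating steps +1, +8, +1, +8, …: 14, 15, 23, 24, 32, 33 → 41 → 42.
Putting the parts together: 55 orders, 55 units, 41 calls and then 89 orders, 54 units, 42 calls.

55 orders, 55 units, 41 calls; 89 orders, 54 units, 42 calls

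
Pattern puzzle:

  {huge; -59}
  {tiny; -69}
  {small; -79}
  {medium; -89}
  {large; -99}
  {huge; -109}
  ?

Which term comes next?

{tiny; -119}

Size: repeats huge → tiny → small → medium → large; huge, tiny, small, medium, large, huge → tiny.
Second entry: −10 each step; -59, -69, -79, -89, -99, -109 → -119.
Putting it together: {tiny; -119}.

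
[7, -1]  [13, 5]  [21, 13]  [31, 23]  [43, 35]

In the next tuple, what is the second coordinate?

49

First coordinate: 7, 13, 21, 31, 43 → 57 (differences are 6, 8, 10, … (increasing by 2 each time)).
Second coordinate: always 8 less than the first coordinate; -1, 5, 13, 23, 35 → 49.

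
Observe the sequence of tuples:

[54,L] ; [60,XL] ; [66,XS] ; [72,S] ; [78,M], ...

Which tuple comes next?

[84,L]

First part goes 54, 60, 66, 72, 78 → 84 (+6 each step).
Size goes L, XL, XS, S, M → L (runs through clothing sizes XS→XL).
So the next tuple is [84,L].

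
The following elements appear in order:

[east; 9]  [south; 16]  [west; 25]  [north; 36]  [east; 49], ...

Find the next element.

[south; 64]

Direction: repeats east → south → west → north, so east, south, west, north, east → south.
Second component: 9, 16, 25, 36, 49 → 64 (perfect squares: 3², 4², 5², …).
So the next element is [south; 64].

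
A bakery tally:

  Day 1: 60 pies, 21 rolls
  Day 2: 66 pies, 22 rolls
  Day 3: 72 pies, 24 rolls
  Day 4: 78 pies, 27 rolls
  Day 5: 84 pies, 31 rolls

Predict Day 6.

Pies: 60, 66, 72, 78, 84 → 90 (+6 each step).
Rolls: differences are 1, 2, 3, … (increasing by 1 each time), so 21, 22, 24, 27, 31 → 36.
Combining the parts gives 90 pies, 36 rolls.

90 pies, 36 rolls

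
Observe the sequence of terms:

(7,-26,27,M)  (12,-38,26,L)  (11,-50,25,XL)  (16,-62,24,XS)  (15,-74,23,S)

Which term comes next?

(20,-86,22,M)

First entry: alternating steps +5, −1, +5, −1, …; 7, 12, 11, 16, 15 → 20.
Second entry: −12 each step, so -26, -38, -50, -62, -74 → -86.
Third entry: −1 each step, so 27, 26, 25, 24, 23 → 22.
Size: M, L, XL, XS, S → M (runs through clothing sizes XS→XL).
Putting it together: (20,-86,22,M).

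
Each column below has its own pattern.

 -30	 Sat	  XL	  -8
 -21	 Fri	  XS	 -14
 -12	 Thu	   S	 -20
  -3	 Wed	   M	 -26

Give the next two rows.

For the first component, +9 each step: -30, -21, -12, -3 → 6 → 15.
Day: runs backward through the weekdays Mon→Sun; Sat, Fri, Thu, Wed → Tue → Mon.
Size: runs through clothing sizes XS→XL; XL, XS, S, M → L → XL.
Fourth component: −6 each step, so -8, -14, -20, -26 → -32 → -38.
Putting the parts together: 6  Tue  L  -32 and then 15  Mon  XL  -38.

6  Tue  L  -32; 15  Mon  XL  -38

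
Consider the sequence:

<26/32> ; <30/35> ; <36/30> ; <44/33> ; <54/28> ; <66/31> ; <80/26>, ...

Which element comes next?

First part: differences are 4, 6, 8, … (increasing by 2 each time), so 26, 30, 36, 44, 54, 66, 80 → 96.
Second part: 32, 35, 30, 33, 28, 31, 26 → 29 (alternating steps +3, −5, +3, −5, …).
Combining the parts gives <96/29>.

<96/29>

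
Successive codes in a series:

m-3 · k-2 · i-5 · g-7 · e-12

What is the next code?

c-19

Letter: letters move back 2 places in the alphabet, so m, k, i, g, e → c.
Second component — each term is the sum of the two before it: 3, 2, 5, 7, 12 → 19.
Putting it together: c-19.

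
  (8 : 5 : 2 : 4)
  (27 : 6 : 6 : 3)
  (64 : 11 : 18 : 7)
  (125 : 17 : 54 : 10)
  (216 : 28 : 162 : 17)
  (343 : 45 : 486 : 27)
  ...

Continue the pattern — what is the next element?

(512 : 73 : 1458 : 44)

First component: 8, 27, 64, 125, 216, 343 → 512 (perfect cubes: 2³, 3³, 4³, …).
Second component: each term is the sum of the two before it, so 5, 6, 11, 17, 28, 45 → 73.
Third component: ×3 each step; 2, 6, 18, 54, 162, 486 → 1458.
Fourth component: each term is the sum of the two before it; 4, 3, 7, 10, 17, 27 → 44.
Combining the parts gives (512 : 73 : 1458 : 44).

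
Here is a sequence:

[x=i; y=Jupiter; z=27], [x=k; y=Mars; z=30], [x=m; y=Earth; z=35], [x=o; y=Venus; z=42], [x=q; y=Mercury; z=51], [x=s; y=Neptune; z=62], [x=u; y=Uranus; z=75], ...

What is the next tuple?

X goes i, k, m, o, q, s, u → w (letters move forward 2 places in the alphabet).
Y: runs backward through the planets Mercury→Neptune, so Jupiter, Mars, Earth, Venus, Mercury, Neptune, Uranus → Saturn.
Z: differences are 3, 5, 7, … (increasing by 2 each time); 27, 30, 35, 42, 51, 62, 75 → 90.
So the next tuple is [x=w; y=Saturn; z=90].

[x=w; y=Saturn; z=90]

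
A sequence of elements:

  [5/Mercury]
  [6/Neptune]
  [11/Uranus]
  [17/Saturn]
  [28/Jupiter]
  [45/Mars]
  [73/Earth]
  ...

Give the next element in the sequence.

First entry — each term is the sum of the two before it: 5, 6, 11, 17, 28, 45, 73 → 118.
Planet — runs backward through the planets Mercury→Neptune: Mercury, Neptune, Uranus, Saturn, Jupiter, Mars, Earth → Venus.
Putting it together: [118/Venus].

[118/Venus]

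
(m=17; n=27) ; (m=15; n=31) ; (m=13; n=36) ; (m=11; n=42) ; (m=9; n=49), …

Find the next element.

M — −2 each step: 17, 15, 13, 11, 9 → 7.
N goes 27, 31, 36, 42, 49 → 57 (differences are 4, 5, 6, … (increasing by 1 each time)).
Combining the parts gives (m=7; n=57).

(m=7; n=57)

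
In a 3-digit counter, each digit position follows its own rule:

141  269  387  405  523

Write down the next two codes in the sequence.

For the first digit, +1 each step, mod 10: 1, 2, 3, 4, 5 → 6 → 7.
Second digit — +2 each step, mod 10: 4, 6, 8, 0, 2 → 4 → 6.
Third digit — −2 each step, mod 10: 1, 9, 7, 5, 3 → 1 → 9.
So the next two codes are 641 and 769.

641 then 769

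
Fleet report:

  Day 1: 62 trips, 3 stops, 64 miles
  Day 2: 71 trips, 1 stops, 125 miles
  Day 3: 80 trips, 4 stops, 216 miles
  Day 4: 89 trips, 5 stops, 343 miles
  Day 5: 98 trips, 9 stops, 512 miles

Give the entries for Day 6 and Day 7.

107 trips, 14 stops, 729 miles; 116 trips, 23 stops, 1000 miles

Trips: 62, 71, 80, 89, 98 → 107 → 116 (+9 each step).
For the stops, each term is the sum of the two before it: 3, 1, 4, 5, 9 → 14 → 23.
Miles — perfect cubes: 4³, 5³, 6³, …: 64, 125, 216, 343, 512 → 729 → 1000.
So the next two records are 107 trips, 14 stops, 729 miles and 116 trips, 23 stops, 1000 miles.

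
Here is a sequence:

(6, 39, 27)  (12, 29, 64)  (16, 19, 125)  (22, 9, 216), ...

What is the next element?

(26, -1, 343)

First coordinate — alternating steps +6, +4, +6, +4, …: 6, 12, 16, 22 → 26.
Second coordinate — −10 each step: 39, 29, 19, 9 → -1.
Third coordinate: perfect cubes: 3³, 4³, 5³, …; 27, 64, 125, 216 → 343.
Putting it together: (26, -1, 343).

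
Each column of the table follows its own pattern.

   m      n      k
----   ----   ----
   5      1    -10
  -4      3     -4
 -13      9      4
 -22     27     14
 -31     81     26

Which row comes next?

-40  243  40

Column m — −9 each step: 5, -4, -13, -22, -31 → -40.
Column n: 1, 3, 9, 27, 81 → 243 (×3 each step).
For the column k, differences are 6, 8, 10, … (increasing by 2 each time): -10, -4, 4, 14, 26 → 40.
Combining the parts gives -40  243  40.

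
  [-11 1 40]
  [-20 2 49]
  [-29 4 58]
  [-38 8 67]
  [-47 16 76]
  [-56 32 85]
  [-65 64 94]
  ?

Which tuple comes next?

[-74 128 103]

First value: −9 each step, so -11, -20, -29, -38, -47, -56, -65 → -74.
For the second value, ×2 each step: 1, 2, 4, 8, 16, 32, 64 → 128.
Third value: together with the first value always sums to 29; 40, 49, 58, 67, 76, 85, 94 → 103.
Putting it together: [-74 128 103].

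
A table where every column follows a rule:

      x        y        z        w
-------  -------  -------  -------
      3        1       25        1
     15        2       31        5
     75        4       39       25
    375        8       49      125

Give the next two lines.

1875  16  61  625; 9375  32  75  3125

Column x: 3, 15, 75, 375 → 1875 → 9375 (×5 each step).
Column y: ×2 each step; 1, 2, 4, 8 → 16 → 32.
Column z goes 25, 31, 39, 49 → 61 → 75 (differences are 6, 8, 10, … (increasing by 2 each time)).
Column w: 1, 5, 25, 125 → 625 → 3125 (×5 each step).
So the next two lines are 1875  16  61  625 and 9375  32  75  3125.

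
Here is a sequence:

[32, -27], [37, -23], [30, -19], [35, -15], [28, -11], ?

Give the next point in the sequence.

First component goes 32, 37, 30, 35, 28 → 33 (alternating steps +5, −7, +5, −7, …).
For the second component, +4 each step: -27, -23, -19, -15, -11 → -7.
Combining the parts gives [33, -7].

[33, -7]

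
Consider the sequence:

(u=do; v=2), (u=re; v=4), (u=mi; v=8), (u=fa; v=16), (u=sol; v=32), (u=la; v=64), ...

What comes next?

U goes do, re, mi, fa, sol, la → ti (runs through the solfège scale do→ti).
V: ×2 each step; 2, 4, 8, 16, 32, 64 → 128.
Putting it together: (u=ti; v=128).

(u=ti; v=128)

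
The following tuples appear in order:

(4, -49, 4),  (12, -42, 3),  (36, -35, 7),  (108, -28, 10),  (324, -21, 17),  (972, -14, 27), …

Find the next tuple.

(2916, -7, 44)

First slot — ×3 each step: 4, 12, 36, 108, 324, 972 → 2916.
Second slot: +7 each step; -49, -42, -35, -28, -21, -14 → -7.
For the third slot, each term is the sum of the two before it: 4, 3, 7, 10, 17, 27 → 44.
So the next tuple is (2916, -7, 44).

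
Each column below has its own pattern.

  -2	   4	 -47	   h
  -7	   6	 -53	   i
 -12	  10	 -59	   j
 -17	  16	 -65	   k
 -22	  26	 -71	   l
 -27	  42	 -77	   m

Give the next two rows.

-32  68  -83  n; -37  110  -89  o

First component: -2, -7, -12, -17, -22, -27 → -32 → -37 (−5 each step).
Second component: 4, 6, 10, 16, 26, 42 → 68 → 110 (each term is the sum of the two before it).
Third component goes -47, -53, -59, -65, -71, -77 → -83 → -89 (−6 each step).
Letter goes h, i, j, k, l, m → n → o (letters move forward 1 place in the alphabet).
Putting the parts together: -32  68  -83  n and then -37  110  -89  o.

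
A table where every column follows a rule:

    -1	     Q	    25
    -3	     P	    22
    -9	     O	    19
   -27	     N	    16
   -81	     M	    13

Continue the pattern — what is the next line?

-243  L  10

First component — ×3 each step: -1, -3, -9, -27, -81 → -243.
For the letter, letters move back 1 place in the alphabet: Q, P, O, N, M → L.
For the third component, −3 each step: 25, 22, 19, 16, 13 → 10.
Combining the parts gives -243  L  10.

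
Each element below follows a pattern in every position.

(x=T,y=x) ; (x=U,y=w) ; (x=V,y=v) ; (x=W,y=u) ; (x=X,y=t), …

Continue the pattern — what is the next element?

For the x, letters move forward 1 place in the alphabet: T, U, V, W, X → Y.
Y — letters move back 1 place in the alphabet: x, w, v, u, t → s.
Putting it together: (x=Y,y=s).

(x=Y,y=s)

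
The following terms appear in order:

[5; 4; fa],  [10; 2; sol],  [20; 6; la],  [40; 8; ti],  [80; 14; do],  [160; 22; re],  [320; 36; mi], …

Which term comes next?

[640; 58; fa]

First component: ×2 each step, so 5, 10, 20, 40, 80, 160, 320 → 640.
Second component: each term is the sum of the two before it; 4, 2, 6, 8, 14, 22, 36 → 58.
Note: runs through the solfège scale do→ti; fa, sol, la, ti, do, re, mi → fa.
So the next term is [640; 58; fa].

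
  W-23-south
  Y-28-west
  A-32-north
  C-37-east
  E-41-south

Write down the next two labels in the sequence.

For the letter, letters move forward 2 places in the alphabet, wrapping Z→A: W, Y, A, C, E → G → I.
Second component: 23, 28, 32, 37, 41 → 46 → 50 (alternating steps +5, +4, +5, +4, …).
Direction: south, west, north, east, south → west → north (repeats south → west → north → east).
So the next two labels are G-46-west and I-50-north.

G-46-west, I-50-north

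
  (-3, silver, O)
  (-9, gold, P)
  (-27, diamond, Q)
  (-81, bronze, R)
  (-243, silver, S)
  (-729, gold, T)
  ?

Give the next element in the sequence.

(-2187, diamond, U)

For the first value, ×3 each step: -3, -9, -27, -81, -243, -729 → -2187.
Rank goes silver, gold, diamond, bronze, silver, gold → diamond (repeats silver → gold → diamond → bronze).
Letter goes O, P, Q, R, S, T → U (letters move forward 1 place in the alphabet).
Putting it together: (-2187, diamond, U).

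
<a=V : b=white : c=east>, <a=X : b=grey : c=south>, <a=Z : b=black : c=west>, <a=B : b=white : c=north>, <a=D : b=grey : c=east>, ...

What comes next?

A: V, X, Z, B, D → F (letters move forward 2 places in the alphabet, wrapping Z→A).
B goes white, grey, black, white, grey → black (repeats white → grey → black).
C goes east, south, west, north, east → south (repeats east → south → west → north).
Combining the parts gives <a=F : b=black : c=south>.

<a=F : b=black : c=south>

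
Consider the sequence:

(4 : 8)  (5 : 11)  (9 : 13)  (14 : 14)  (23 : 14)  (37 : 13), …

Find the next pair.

(60 : 11)

First value: each term is the sum of the two before it, so 4, 5, 9, 14, 23, 37 → 60.
Second value: 8, 11, 13, 14, 14, 13 → 11 (differences are 3, 2, 1, … (decreasing by 1 each time)).
So the next pair is (60 : 11).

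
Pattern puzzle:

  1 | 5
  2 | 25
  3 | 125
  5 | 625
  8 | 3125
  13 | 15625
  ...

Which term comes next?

For the first entry, each term is the sum of the two before it: 1, 2, 3, 5, 8, 13 → 21.
For the second entry, ×5 each step: 5, 25, 125, 625, 3125, 15625 → 78125.
Putting it together: 21 | 78125.

21 | 78125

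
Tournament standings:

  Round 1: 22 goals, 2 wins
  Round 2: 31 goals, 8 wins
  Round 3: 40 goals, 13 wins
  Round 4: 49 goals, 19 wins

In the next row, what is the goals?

Goals goes 22, 31, 40, 49 → 58 (+9 each step).

58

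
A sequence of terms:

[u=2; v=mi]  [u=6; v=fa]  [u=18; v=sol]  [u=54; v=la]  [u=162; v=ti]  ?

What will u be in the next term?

486

U goes 2, 6, 18, 54, 162 → 486 (×3 each step).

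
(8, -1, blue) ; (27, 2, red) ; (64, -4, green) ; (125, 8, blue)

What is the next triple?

First coordinate: perfect cubes: 2³, 3³, 4³, …; 8, 27, 64, 125 → 216.
Second coordinate: -1, 2, -4, 8 → -16 (×(-2) each step).
Colour: repeats blue → red → green; blue, red, green, blue → red.
Putting it together: (216, -16, red).

(216, -16, red)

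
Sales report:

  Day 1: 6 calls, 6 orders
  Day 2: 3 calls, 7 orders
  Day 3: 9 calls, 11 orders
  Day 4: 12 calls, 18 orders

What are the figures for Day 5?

Calls — each term is the sum of the two before it: 6, 3, 9, 12 → 21.
For the orders, differences are 1, 4, 7, … (increasing by 3 each time): 6, 7, 11, 18 → 28.
So the next line is 21 calls, 28 orders.

21 calls, 28 orders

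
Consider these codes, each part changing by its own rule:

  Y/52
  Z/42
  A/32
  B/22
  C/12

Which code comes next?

D/2

Letter: letters move forward 1 place in the alphabet, wrapping Z→A; Y, Z, A, B, C → D.
Second component: −10 each step, so 52, 42, 32, 22, 12 → 2.
Combining the parts gives D/2.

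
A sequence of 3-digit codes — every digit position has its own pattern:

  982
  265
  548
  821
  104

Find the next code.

First digit — +3 each step, mod 10: 9, 2, 5, 8, 1 → 4.
For the second digit, −2 each step, mod 10: 8, 6, 4, 2, 0 → 8.
Third digit: +3 each step, mod 10, so 2, 5, 8, 1, 4 → 7.
So the next code is 487.

487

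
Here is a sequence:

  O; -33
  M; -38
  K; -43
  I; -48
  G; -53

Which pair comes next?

E; -58

Letter: letters move back 2 places in the alphabet, so O, M, K, I, G → E.
Second entry: -33, -38, -43, -48, -53 → -58 (−5 each step).
So the next pair is E; -58.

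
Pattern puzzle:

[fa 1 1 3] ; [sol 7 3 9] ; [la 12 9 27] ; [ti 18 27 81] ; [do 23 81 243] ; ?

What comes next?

Note goes fa, sol, la, ti, do → re (runs through the solfège scale do→ti).
Second slot: alternating steps +6, +5, +6, +5, …, so 1, 7, 12, 18, 23 → 29.
Third slot: ×3 each step, so 1, 3, 9, 27, 81 → 243.
Fourth slot goes 3, 9, 27, 81, 243 → 729 (×3 each step).
Putting it together: [re 29 243 729].

[re 29 243 729]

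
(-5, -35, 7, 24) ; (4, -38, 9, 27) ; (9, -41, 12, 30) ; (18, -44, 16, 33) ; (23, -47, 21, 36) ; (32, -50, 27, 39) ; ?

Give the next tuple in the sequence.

First part goes -5, 4, 9, 18, 23, 32 → 37 (alternating steps +9, +5, +9, +5, …).
For the second part, −3 each step: -35, -38, -41, -44, -47, -50 → -53.
Third part: 7, 9, 12, 16, 21, 27 → 34 (differences are 2, 3, 4, … (increasing by 1 each time)).
Fourth part goes 24, 27, 30, 33, 36, 39 → 42 (together with the second part always sums to -11).
Putting it together: (37, -53, 34, 42).

(37, -53, 34, 42)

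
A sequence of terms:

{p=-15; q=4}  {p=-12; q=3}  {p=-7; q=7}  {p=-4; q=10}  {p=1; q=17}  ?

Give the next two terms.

P: -15, -12, -7, -4, 1 → 4 → 9 (alternating steps +3, +5, +3, +5, …).
Q goes 4, 3, 7, 10, 17 → 27 → 44 (each term is the sum of the two before it).
Putting the parts together: {p=4; q=27} and then {p=9; q=44}.

{p=4; q=27}, {p=9; q=44}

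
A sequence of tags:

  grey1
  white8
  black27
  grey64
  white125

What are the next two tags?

Shade — repeats grey → white → black: grey, white, black, grey, white → black → grey.
Second component — perfect cubes: 1³, 2³, 3³, …: 1, 8, 27, 64, 125 → 216 → 343.
So the next two tags are black216 and grey343.

black216, grey343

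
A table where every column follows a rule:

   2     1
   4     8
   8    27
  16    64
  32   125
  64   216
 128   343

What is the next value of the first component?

256

First component: ×2 each step; 2, 4, 8, 16, 32, 64, 128 → 256.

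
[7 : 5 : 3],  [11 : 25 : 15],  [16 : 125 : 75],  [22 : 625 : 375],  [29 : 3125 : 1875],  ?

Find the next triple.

[37 : 15625 : 9375]

First coordinate goes 7, 11, 16, 22, 29 → 37 (differences are 4, 5, 6, … (increasing by 1 each time)).
Second coordinate: 5, 25, 125, 625, 3125 → 15625 (×5 each step).
Third coordinate: ×5 each step; 3, 15, 75, 375, 1875 → 9375.
Putting it together: [37 : 15625 : 9375].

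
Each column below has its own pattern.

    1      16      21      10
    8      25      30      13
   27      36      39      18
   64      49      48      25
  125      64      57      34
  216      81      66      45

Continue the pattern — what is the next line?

First component goes 1, 8, 27, 64, 125, 216 → 343 (perfect cubes: 1³, 2³, 3³, …).
Second component: 16, 25, 36, 49, 64, 81 → 100 (perfect squares: 4², 5², 6², …).
Third component: +9 each step, so 21, 30, 39, 48, 57, 66 → 75.
For the fourth component, differences are 3, 5, 7, … (increasing by 2 each time): 10, 13, 18, 25, 34, 45 → 58.
So the next line is 343  100  75  58.

343  100  75  58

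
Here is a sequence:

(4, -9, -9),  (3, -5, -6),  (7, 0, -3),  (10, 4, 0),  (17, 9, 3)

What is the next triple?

(27, 13, 6)

First entry — each term is the sum of the two before it: 4, 3, 7, 10, 17 → 27.
For the second entry, alternating steps +4, +5, +4, +5, …: -9, -5, 0, 4, 9 → 13.
Third entry: +3 each step; -9, -6, -3, 0, 3 → 6.
Putting it together: (27, 13, 6).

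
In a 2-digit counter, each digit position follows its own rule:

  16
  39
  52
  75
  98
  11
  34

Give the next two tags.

First digit: +2 each step, mod 10; 1, 3, 5, 7, 9, 1, 3 → 5 → 7.
Second digit: 6, 9, 2, 5, 8, 1, 4 → 7 → 0 (+3 each step, mod 10).
So the next two tags are 57 and 70.

57 then 70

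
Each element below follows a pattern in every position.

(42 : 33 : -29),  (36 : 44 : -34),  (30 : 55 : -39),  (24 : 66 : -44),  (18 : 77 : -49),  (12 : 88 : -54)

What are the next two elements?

First component: 42, 36, 30, 24, 18, 12 → 6 → 0 (−6 each step).
For the second component, +11 each step: 33, 44, 55, 66, 77, 88 → 99 → 110.
Third component: -29, -34, -39, -44, -49, -54 → -59 → -64 (−5 each step).
So the next two elements are (6 : 99 : -59) and (0 : 110 : -64).

(6 : 99 : -59), (0 : 110 : -64)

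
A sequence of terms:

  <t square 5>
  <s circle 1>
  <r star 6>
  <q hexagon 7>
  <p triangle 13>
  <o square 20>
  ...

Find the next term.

<n circle 33>

Letter: letters move back 1 place in the alphabet, so t, s, r, q, p, o → n.
Shape goes square, circle, star, hexagon, triangle, square → circle (repeats square → circle → star → hexagon → triangle).
Third component — each term is the sum of the two before it: 5, 1, 6, 7, 13, 20 → 33.
Putting it together: <n circle 33>.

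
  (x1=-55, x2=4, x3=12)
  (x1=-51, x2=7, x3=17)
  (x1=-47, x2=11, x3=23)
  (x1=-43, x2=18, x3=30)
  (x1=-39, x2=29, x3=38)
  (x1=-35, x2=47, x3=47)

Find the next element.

(x1=-31, x2=76, x3=57)

X1: +4 each step, so -55, -51, -47, -43, -39, -35 → -31.
X2 — each term is the sum of the two before it: 4, 7, 11, 18, 29, 47 → 76.
X3 goes 12, 17, 23, 30, 38, 47 → 57 (differences are 5, 6, 7, … (increasing by 1 each time)).
Combining the parts gives (x1=-31, x2=76, x3=57).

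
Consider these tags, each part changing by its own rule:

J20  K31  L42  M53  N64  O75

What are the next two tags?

Letter goes J, K, L, M, N, O → P → Q (letters move forward 1 place in the alphabet).
Second component: 20, 31, 42, 53, 64, 75 → 86 → 97 (+11 each step).
Putting the parts together: P86 and then Q97.

P86 then Q97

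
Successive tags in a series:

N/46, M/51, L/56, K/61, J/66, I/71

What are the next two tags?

Letter: N, M, L, K, J, I → H → G (letters move back 1 place in the alphabet).
Second component — +5 each step: 46, 51, 56, 61, 66, 71 → 76 → 81.
Putting the parts together: H/76 and then G/81.

H/76 then G/81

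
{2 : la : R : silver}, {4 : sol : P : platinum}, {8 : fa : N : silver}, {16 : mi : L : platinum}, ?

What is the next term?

First entry goes 2, 4, 8, 16 → 32 (×2 each step).
Note: la, sol, fa, mi → re (runs backward through the solfège scale do→ti).
For the letter, letters move back 2 places in the alphabet: R, P, N, L → J.
Metal goes silver, platinum, silver, platinum → silver (alternates silver ↔ platinum).
So the next term is {32 : re : J : silver}.

{32 : re : J : silver}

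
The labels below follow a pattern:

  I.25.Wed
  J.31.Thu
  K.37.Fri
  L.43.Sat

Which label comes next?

Letter goes I, J, K, L → M (letters move forward 1 place in the alphabet).
Second component: +6 each step, so 25, 31, 37, 43 → 49.
Day — runs through the weekdays Mon→Sun: Wed, Thu, Fri, Sat → Sun.
So the next label is M.49.Sun.

M.49.Sun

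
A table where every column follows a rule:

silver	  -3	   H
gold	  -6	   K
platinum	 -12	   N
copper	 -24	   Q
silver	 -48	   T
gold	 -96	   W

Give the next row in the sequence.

platinum  -192  Z

Metal: silver, gold, platinum, copper, silver, gold → platinum (repeats silver → gold → platinum → copper).
Second component: ×2 each step, so -3, -6, -12, -24, -48, -96 → -192.
Letter: letters move forward 3 places in the alphabet; H, K, N, Q, T, W → Z.
Combining the parts gives platinum  -192  Z.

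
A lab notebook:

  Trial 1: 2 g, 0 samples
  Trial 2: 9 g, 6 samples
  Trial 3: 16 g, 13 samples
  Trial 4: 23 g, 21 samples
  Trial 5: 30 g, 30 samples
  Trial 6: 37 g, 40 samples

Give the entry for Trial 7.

44 g, 51 samples

G: +7 each step; 2, 9, 16, 23, 30, 37 → 44.
Samples: 0, 6, 13, 21, 30, 40 → 51 (differences are 6, 7, 8, … (increasing by 1 each time)).
Combining the parts gives 44 g, 51 samples.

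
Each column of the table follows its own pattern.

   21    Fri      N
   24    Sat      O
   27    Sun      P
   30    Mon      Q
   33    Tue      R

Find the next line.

36  Wed  S

First component: +3 each step, so 21, 24, 27, 30, 33 → 36.
Day: runs through the weekdays Mon→Sun; Fri, Sat, Sun, Mon, Tue → Wed.
Letter — letters move forward 1 place in the alphabet: N, O, P, Q, R → S.
Putting it together: 36  Wed  S.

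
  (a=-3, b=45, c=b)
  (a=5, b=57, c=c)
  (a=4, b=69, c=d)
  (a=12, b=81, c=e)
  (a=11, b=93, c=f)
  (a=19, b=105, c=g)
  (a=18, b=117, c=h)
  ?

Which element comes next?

A: -3, 5, 4, 12, 11, 19, 18 → 26 (alternating steps +8, −1, +8, −1, …).
B goes 45, 57, 69, 81, 93, 105, 117 → 129 (+12 each step).
C: letters move forward 1 place in the alphabet, so b, c, d, e, f, g, h → i.
So the next element is (a=26, b=129, c=i).

(a=26, b=129, c=i)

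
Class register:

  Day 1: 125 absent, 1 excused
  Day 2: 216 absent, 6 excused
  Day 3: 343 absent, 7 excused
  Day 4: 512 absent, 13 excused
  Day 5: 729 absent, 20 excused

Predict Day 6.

1000 absent, 33 excused

For the absent, perfect cubes: 5³, 6³, 7³, …: 125, 216, 343, 512, 729 → 1000.
Excused: 1, 6, 7, 13, 20 → 33 (each term is the sum of the two before it).
So the next record is 1000 absent, 33 excused.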